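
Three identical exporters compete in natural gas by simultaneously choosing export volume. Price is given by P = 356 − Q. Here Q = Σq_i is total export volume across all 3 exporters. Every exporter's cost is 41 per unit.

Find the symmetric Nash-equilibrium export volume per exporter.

A representative exporter's profit is π_i = q_i(356 − Q) − 41q_i, with Q = q_i + Σ_{j≠i} q_j.
First-order condition: 315 − 2q_i − Σ_{j≠i} q_j = 0.
With identical exporters, set every q_j = q: then 315 − 2q − 2q = 0, i.e. q = 315/4 = 78.75.

78.75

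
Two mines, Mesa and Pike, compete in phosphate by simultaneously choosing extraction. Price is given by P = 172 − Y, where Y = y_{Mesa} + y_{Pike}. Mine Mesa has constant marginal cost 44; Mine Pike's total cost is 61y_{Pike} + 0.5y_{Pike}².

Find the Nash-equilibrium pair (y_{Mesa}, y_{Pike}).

54.6, 18.8

Mine Mesa's profit: π = y_{Mesa}(172 − (y_{Mesa} + y_{Pike})) − 44y_{Mesa}.
∂π/∂y_{Mesa} = 128 − 2y_{Mesa} − y_{Pike} = 0, so y_{Mesa} = 64 − 0.5y_{Pike}.
For Pike: ∂π/∂y_{Pike} = 111 − 3y_{Pike} − y_{Mesa} = 0 ⇒ y_{Pike} = 37 − (1/3)y_{Mesa}.
Substituting the second reaction function into the first: y_{Mesa} = 64 − 0.5(37 − (1/3)y_{Mesa}), which gives (5/6)y_{Mesa} = 45.5 ⇒ y_{Mesa} = 54.6.
Then y_{Pike} = 37 − (1/3)·54.6 = 18.8.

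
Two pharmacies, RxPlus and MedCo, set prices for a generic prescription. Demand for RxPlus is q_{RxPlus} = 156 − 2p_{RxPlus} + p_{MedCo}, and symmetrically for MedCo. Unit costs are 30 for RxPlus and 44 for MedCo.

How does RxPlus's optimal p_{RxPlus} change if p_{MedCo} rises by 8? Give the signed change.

RxPlus's profit: π = (p_{RxPlus} − 30)(156 − 2p_{RxPlus} + p_{MedCo}).
∂π/∂p_{RxPlus} = 216 − 4p_{RxPlus} + p_{MedCo} = 0 ⇒ p_{RxPlus} = 54 + 0.25p_{MedCo}.
The reaction-function slope is 0.25, so an 8-unit rise in p_{MedCo} moves p_{RxPlus} by 0.25 × 8 = 2. RxPlus's best response rises — the actions are strategic complements.

2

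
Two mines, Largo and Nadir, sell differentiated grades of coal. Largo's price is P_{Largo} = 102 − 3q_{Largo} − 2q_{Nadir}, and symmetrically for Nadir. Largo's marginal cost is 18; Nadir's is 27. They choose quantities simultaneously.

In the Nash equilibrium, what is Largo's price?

51.1875

Mine Largo's profit: π = q_{Largo}(102 − 3q_{Largo} − 2q_{Nadir}) − 18q_{Largo}.
∂π/∂q_{Largo} = 84 − 6q_{Largo} − 2q_{Nadir} = 0 ⇒ q_{Largo} = 14 − (1/3)q_{Nadir}.
Similarly q_{Nadir} = 12.5 − (1/3)q_{Largo}.
Solving the two reaction functions simultaneously: (1 − (−1/3)(−1/3))q_{Largo} = 14 − (1/3)·12.5, so (8/9)q_{Largo} = 59/6 and q_{Largo} = 11.0625.
Then q_{Nadir} = 12.5 − (1/3)·11.0625 = 8.8125.
P_{Largo} = 102 − 3·11.0625 − 2·8.8125 = 51.1875.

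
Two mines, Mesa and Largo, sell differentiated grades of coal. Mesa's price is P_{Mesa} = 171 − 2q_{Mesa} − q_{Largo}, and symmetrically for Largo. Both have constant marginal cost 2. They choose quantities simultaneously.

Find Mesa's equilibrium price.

Mine Mesa's profit: π = q_{Mesa}(171 − 2q_{Mesa} − q_{Largo}) − 2q_{Mesa}.
∂π/∂q_{Mesa} = 169 − 4q_{Mesa} − q_{Largo} = 0 ⇒ q_{Mesa} = 42.25 − 0.25q_{Largo}.
Setting q_{Mesa} = q_{Largo} in the reaction function: q_{Mesa} = 42.25 − 0.25q_{Mesa}, so q_{Mesa} = 42.25 / 1.25 = 33.8.
P_{Mesa} = 171 − 2·33.8 − 33.8 = 69.6.

69.6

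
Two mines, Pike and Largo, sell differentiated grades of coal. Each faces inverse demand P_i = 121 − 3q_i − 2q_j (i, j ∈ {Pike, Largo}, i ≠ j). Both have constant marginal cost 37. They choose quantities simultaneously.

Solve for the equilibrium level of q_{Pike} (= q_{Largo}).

Mine Pike's profit: π = q_{Pike}(121 − 3q_{Pike} − 2q_{Largo}) − 37q_{Pike}.
∂π/∂q_{Pike} = 84 − 6q_{Pike} − 2q_{Largo} = 0 ⇒ q_{Pike} = 14 − (1/3)q_{Largo}.
By symmetry q_{Largo} = q_{Pike}; substituting into the reaction function, (4/3)q_{Pike} = 14 and q_{Pike} = 10.5.

10.5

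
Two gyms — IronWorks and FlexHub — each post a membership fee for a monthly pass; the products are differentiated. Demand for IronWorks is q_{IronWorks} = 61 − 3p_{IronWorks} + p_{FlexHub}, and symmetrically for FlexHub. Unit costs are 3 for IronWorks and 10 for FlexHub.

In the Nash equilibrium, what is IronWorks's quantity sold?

IronWorks's profit: π = (p_{IronWorks} − 3)(61 − 3p_{IronWorks} + p_{FlexHub}).
∂π/∂p_{IronWorks} = 70 − 6p_{IronWorks} + p_{FlexHub} = 0 ⇒ p_{IronWorks} = 35/3 + (1/6)p_{FlexHub}.
Similarly p_{FlexHub} = 91/6 + (1/6)p_{IronWorks}.
Substituting the second reaction function into the first: p_{IronWorks} = 35/3 + (1/6)(91/6 + (1/6)p_{IronWorks}), which gives (35/36)p_{IronWorks} = 511/36 ⇒ p_{IronWorks} = 14.6.
Then p_{FlexHub} = 91/6 + (1/6)·14.6 = 17.6.
q_{IronWorks} = 61 − 3·14.6 + 17.6 = 34.8.

34.8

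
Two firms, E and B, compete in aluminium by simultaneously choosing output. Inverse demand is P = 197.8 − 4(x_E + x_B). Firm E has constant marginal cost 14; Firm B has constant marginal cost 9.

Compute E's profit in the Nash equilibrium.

Firm E's profit: π = x_E(197.8 − 4(x_E + x_B)) − 14x_E.
∂π/∂x_E = 183.8 − 8x_E − 4x_B = 0, so x_E = 22.975 − 0.5x_B.
By the same steps for B: x_B = 23.6 − 0.5x_E.
Substituting the second reaction function into the first: x_E = 22.975 − 0.5(23.6 − 0.5x_E), which gives 0.75x_E = 11.175 ⇒ x_E = 14.9.
Then x_B = 23.6 − 0.5·14.9 = 16.15.
Price P = 197.8 − 4·31.05 = 73.6.
E's profit: (73.6 − 14)·14.9 = 888.04.

888.04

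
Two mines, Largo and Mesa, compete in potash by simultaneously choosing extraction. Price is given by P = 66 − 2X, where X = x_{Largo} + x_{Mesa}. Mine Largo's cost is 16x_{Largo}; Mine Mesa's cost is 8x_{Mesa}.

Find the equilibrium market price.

Mine Largo's profit: π = x_{Largo}(66 − 2(x_{Largo} + x_{Mesa})) − 16x_{Largo}.
∂π/∂x_{Largo} = 50 − 4x_{Largo} − 2x_{Mesa} = 0, so x_{Largo} = 12.5 − 0.5x_{Mesa}.
By the same steps for Mesa: x_{Mesa} = 14.5 − 0.5x_{Largo}.
Substituting the second reaction function into the first: x_{Largo} = 12.5 − 0.5(14.5 − 0.5x_{Largo}), which gives 0.75x_{Largo} = 5.25 ⇒ x_{Largo} = 7.
Then x_{Mesa} = 14.5 − 0.5·7 = 11.
Equilibrium price: P = 66 − 2·18 = 30.

30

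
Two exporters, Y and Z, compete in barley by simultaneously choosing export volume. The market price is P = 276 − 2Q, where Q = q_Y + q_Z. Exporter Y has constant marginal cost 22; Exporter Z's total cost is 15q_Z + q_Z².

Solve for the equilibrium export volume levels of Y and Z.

50.1, 26.8

Exporter Y's profit: π = q_Y(276 − 2(q_Y + q_Z)) − 22q_Y.
∂π/∂q_Y = 254 − 4q_Y − 2q_Z = 0, so q_Y = 63.5 − 0.5q_Z.
For Z: ∂π/∂q_Z = 261 − 6q_Z − 2q_Y = 0 ⇒ q_Z = 43.5 − (1/3)q_Y.
Solving the two reaction functions simultaneously: (1 − (−0.5)(−1/3))q_Y = 63.5 − 0.5·43.5, so (5/6)q_Y = 41.75 and q_Y = 50.1.
Then q_Z = 43.5 − (1/3)·50.1 = 26.8.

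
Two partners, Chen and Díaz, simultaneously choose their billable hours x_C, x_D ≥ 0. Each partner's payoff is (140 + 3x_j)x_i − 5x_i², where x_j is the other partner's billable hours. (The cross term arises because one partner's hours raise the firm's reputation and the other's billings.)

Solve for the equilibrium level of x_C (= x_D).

20

Chen's payoff is (140 + 3x_D)x_C − 5x_C².
∂π/∂x_C = 140 + 3x_D − 10x_C = 0, so x_C = 14 + 0.3x_D.
The game is symmetric, so in equilibrium x_D = x_C: the reaction function gives 0.7x_C = 14, hence x_C = 20.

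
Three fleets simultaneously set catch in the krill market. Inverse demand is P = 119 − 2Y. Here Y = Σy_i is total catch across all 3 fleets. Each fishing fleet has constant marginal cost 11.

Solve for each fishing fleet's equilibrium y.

A representative fishing fleet's profit is π_i = y_i(119 − 2Y) − 11y_i, with Y = y_i + Σ_{j≠i} y_j.
First-order condition: 108 − 4y_i − 2Σ_{j≠i} y_j = 0.
With identical fishing fleets, set every y_j = y: then 108 − 4y − 4y = 0, i.e. y = 108/8 = 13.5.

13.5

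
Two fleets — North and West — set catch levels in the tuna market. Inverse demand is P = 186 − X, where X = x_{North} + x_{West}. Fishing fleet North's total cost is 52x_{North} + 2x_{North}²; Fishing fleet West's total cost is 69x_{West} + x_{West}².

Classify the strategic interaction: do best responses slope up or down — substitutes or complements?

Fishing fleet North's profit: π = x_{North}(186 − (x_{North} + x_{West})) − 52x_{North} − 2x_{North}².
∂π/∂x_{North} = 134 − 6x_{North} − x_{West} = 0, so x_{North} = 67/3 − (1/6)x_{West}.
The best-response slope dx_{North}/dx_{West} = −1/6 < 0: the reaction function is downward-sloping, so the choices are strategic substitutes.

strategic substitutes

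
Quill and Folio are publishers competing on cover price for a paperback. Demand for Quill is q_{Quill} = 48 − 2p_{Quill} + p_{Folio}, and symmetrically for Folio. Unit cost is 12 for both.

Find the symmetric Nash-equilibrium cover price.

24

Quill's profit: π = (p_{Quill} − 12)(48 − 2p_{Quill} + p_{Folio}).
∂π/∂p_{Quill} = 72 − 4p_{Quill} + p_{Folio} = 0 ⇒ p_{Quill} = 18 + 0.25p_{Folio}.
By symmetry p_{Folio} = p_{Quill}; substituting into the reaction function, 0.75p_{Quill} = 18 and p_{Quill} = 24.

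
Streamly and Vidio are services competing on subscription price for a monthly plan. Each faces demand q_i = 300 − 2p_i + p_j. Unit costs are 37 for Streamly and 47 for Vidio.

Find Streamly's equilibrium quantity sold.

Streamly's profit: π = (p_{Streamly} − 37)(300 − 2p_{Streamly} + p_{Vidio}).
∂π/∂p_{Streamly} = 374 − 4p_{Streamly} + p_{Vidio} = 0 ⇒ p_{Streamly} = 93.5 + 0.25p_{Vidio}.
Similarly p_{Vidio} = 98.5 + 0.25p_{Streamly}.
Plugging p_{Vidio} into Streamly's best response: p_{Streamly} = 93.5 + 0.25(98.5 + 0.25p_{Streamly}) ⇒ 0.9375p_{Streamly} = 118.125, so p_{Streamly} = 126.
Then p_{Vidio} = 98.5 + 0.25·126 = 130.
q_{Streamly} = 300 − 2·126 + 130 = 178.

178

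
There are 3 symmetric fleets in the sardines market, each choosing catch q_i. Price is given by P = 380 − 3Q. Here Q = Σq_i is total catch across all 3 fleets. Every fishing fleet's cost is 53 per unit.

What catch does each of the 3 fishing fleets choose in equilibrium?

27.25

A representative fishing fleet's profit is π_i = q_i(380 − 3Q) − 53q_i, with Q = q_i + Σ_{j≠i} q_j.
First-order condition: 327 − 6q_i − 3Σ_{j≠i} q_j = 0.
Imposing symmetry (q_j = q for all j) turns Σ_{j≠i} q_j into 2q, so 327 = 12q and q = 27.25.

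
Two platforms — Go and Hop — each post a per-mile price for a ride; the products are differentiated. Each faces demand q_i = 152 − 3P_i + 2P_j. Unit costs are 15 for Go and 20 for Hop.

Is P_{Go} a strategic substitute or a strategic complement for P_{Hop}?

Go's profit: π = (P_{Go} − 15)(152 − 3P_{Go} + 2P_{Hop}).
∂π/∂P_{Go} = 197 − 6P_{Go} + 2P_{Hop} = 0 ⇒ P_{Go} = 197/6 + (1/3)P_{Hop}.
The best-response slope dP_{Go}/dP_{Hop} = 1/3 > 0: the reaction function is upward-sloping, so the choices are strategic complements.

strategic complements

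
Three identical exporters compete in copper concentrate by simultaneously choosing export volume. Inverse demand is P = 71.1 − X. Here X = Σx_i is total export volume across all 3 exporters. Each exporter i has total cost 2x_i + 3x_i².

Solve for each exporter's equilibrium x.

A representative exporter's profit is π_i = x_i(71.1 − X) − 2x_i − 3x_i², with X = x_i + Σ_{j≠i} x_j.
First-order condition: 69.1 − 8x_i − Σ_{j≠i} x_j = 0.
Imposing symmetry (x_j = x for all j) turns Σ_{j≠i} x_j into 2x, so 69.1 = 10x and x = 6.91.

6.91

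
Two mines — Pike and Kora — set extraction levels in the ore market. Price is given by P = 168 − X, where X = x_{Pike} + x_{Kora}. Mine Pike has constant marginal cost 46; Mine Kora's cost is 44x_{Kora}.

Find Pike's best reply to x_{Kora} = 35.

43.5

Mine Pike's profit: π = x_{Pike}(168 − (x_{Pike} + x_{Kora})) − 46x_{Pike}.
∂π/∂x_{Pike} = 122 − 2x_{Pike} − x_{Kora} = 0, so x_{Pike} = 61 − 0.5x_{Kora}.
At x_{Kora} = 35: x_{Pike} = 61 − 0.5·35 = 43.5.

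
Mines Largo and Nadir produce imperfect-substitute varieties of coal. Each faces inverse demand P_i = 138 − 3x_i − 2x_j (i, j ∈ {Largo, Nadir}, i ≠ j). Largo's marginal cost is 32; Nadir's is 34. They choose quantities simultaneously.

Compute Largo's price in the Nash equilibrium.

Mine Largo's profit: π = x_{Largo}(138 − 3x_{Largo} − 2x_{Nadir}) − 32x_{Largo}.
∂π/∂x_{Largo} = 106 − 6x_{Largo} − 2x_{Nadir} = 0 ⇒ x_{Largo} = 53/3 − (1/3)x_{Nadir}.
Similarly x_{Nadir} = 52/3 − (1/3)x_{Largo}.
Plugging x_{Nadir} into Largo's best response: x_{Largo} = 53/3 − (1/3)(52/3 − (1/3)x_{Largo}) ⇒ (8/9)x_{Largo} = 107/9, so x_{Largo} = 13.375.
Then x_{Nadir} = 52/3 − (1/3)·13.375 = 12.875.
P_{Largo} = 138 − 3·13.375 − 2·12.875 = 72.125.

72.125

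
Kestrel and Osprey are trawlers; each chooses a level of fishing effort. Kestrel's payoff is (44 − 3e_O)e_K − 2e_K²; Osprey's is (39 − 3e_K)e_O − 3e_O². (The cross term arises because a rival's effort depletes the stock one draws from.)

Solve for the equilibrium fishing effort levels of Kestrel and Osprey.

Expanding Kestrel's payoff: 44e_K − 3e_Oe_K − 2e_K².
∂π/∂e_K = 44 − 3e_O − 4e_K = 0, so e_K = 11 − 0.75e_O.
Likewise for Osprey: e_O = 6.5 − 0.5e_K.
Solving the two reaction functions simultaneously: (1 − (−0.75)(−0.5))e_K = 11 − 0.75·6.5, so 0.625e_K = 6.125 and e_K = 9.8.
Then e_O = 6.5 − 0.5·9.8 = 1.6.

9.8, 1.6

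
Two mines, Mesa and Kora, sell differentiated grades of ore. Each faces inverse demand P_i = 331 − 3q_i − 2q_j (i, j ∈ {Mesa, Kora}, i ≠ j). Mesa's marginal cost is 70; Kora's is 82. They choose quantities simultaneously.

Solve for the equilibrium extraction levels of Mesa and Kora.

33.375, 30.375

Mine Mesa's profit: π = q_{Mesa}(331 − 3q_{Mesa} − 2q_{Kora}) − 70q_{Mesa}.
∂π/∂q_{Mesa} = 261 − 6q_{Mesa} − 2q_{Kora} = 0 ⇒ q_{Mesa} = 43.5 − (1/3)q_{Kora}.
Similarly q_{Kora} = 41.5 − (1/3)q_{Mesa}.
Solving the two reaction functions simultaneously: (1 − (−1/3)(−1/3))q_{Mesa} = 43.5 − (1/3)·41.5, so (8/9)q_{Mesa} = 89/3 and q_{Mesa} = 33.375.
Then q_{Kora} = 41.5 − (1/3)·33.375 = 30.375.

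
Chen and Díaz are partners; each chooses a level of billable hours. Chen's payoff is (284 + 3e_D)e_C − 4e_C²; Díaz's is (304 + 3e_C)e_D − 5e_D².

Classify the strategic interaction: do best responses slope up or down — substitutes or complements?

strategic complements

Expanding Chen's payoff: 284e_C + 3e_De_C − 4e_C².
∂π/∂e_C = 284 + 3e_D − 8e_C = 0, so e_C = 35.5 + 0.375e_D.
The best-response slope de_C/de_D = 0.375 > 0: the reaction function is upward-sloping, so the choices are strategic complements.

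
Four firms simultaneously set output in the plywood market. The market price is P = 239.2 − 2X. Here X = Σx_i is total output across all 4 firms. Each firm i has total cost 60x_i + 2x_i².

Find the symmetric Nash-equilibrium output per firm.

A representative firm's profit is π_i = x_i(239.2 − 2X) − 60x_i − 2x_i², with X = x_i + Σ_{j≠i} x_j.
First-order condition: 179.2 − 8x_i − 2Σ_{j≠i} x_j = 0.
In a symmetric equilibrium every firm chooses the same x, so Σ_{j≠i} x_j = 3x. The condition becomes 179.2 − 14x = 0, giving x = 179.2/14 = 12.8.

12.8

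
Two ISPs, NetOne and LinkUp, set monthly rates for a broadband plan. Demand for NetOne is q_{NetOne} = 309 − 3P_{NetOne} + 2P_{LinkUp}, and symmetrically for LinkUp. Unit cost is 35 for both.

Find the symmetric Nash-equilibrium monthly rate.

103.5

NetOne's profit: π = (P_{NetOne} − 35)(309 − 3P_{NetOne} + 2P_{LinkUp}).
∂π/∂P_{NetOne} = 414 − 6P_{NetOne} + 2P_{LinkUp} = 0 ⇒ P_{NetOne} = 69 + (1/3)P_{LinkUp}.
By symmetry P_{LinkUp} = P_{NetOne}; substituting into the reaction function, (2/3)P_{NetOne} = 69 and P_{NetOne} = 103.5.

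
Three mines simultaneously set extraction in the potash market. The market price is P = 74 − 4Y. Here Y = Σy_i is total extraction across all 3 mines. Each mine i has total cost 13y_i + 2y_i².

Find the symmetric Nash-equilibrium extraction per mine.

A representative mine's profit is π_i = y_i(74 − 4Y) − 13y_i − 2y_i², with Y = y_i + Σ_{j≠i} y_j.
First-order condition: 61 − 12y_i − 4Σ_{j≠i} y_j = 0.
Imposing symmetry (y_j = y for all j) turns Σ_{j≠i} y_j into 2y, so 61 = 20y and y = 3.05.

3.05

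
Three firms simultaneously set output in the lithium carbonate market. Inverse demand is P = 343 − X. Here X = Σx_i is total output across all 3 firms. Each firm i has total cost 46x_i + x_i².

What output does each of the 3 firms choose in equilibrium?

49.5

A representative firm's profit is π_i = x_i(343 − X) − 46x_i − x_i², with X = x_i + Σ_{j≠i} x_j.
First-order condition: 297 − 4x_i − Σ_{j≠i} x_j = 0.
Imposing symmetry (x_j = x for all j) turns Σ_{j≠i} x_j into 2x, so 297 = 6x and x = 49.5.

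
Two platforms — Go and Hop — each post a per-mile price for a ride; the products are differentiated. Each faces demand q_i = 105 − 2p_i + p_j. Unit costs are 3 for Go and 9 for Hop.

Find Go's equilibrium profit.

2422.08

Go's profit: π = (p_{Go} − 3)(105 − 2p_{Go} + p_{Hop}).
∂π/∂p_{Go} = 111 − 4p_{Go} + p_{Hop} = 0 ⇒ p_{Go} = 27.75 + 0.25p_{Hop}.
Similarly p_{Hop} = 30.75 + 0.25p_{Go}.
Substituting the second reaction function into the first: p_{Go} = 27.75 + 0.25(30.75 + 0.25p_{Go}), which gives 0.9375p_{Go} = 35.4375 ⇒ p_{Go} = 37.8.
Then p_{Hop} = 30.75 + 0.25·37.8 = 40.2.
q_{Go} = 105 − 2·37.8 + 40.2 = 69.6.
Profit = (37.8 − 3)·69.6 = 2422.08.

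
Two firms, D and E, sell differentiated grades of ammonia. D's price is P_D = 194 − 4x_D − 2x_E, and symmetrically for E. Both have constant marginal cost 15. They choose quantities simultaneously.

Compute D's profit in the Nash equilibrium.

1281.64

Firm D's profit: π = x_D(194 − 4x_D − 2x_E) − 15x_D.
∂π/∂x_D = 179 − 8x_D − 2x_E = 0 ⇒ x_D = 22.375 − 0.25x_E.
The game is symmetric, so in equilibrium x_E = x_D: the reaction function gives 1.25x_D = 22.375, hence x_D = 17.9.
P_D = 194 − 4·17.9 − 2·17.9 = 86.6.
Profit = (86.6 − 15)·17.9 = 1281.64.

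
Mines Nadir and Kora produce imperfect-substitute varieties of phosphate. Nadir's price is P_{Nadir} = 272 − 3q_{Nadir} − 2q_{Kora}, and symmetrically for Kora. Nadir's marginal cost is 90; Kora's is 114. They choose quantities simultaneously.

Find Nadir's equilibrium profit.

Mine Nadir's profit: π = q_{Nadir}(272 − 3q_{Nadir} − 2q_{Kora}) − 90q_{Nadir}.
∂π/∂q_{Nadir} = 182 − 6q_{Nadir} − 2q_{Kora} = 0 ⇒ q_{Nadir} = 91/3 − (1/3)q_{Kora}.
Similarly q_{Kora} = 79/3 − (1/3)q_{Nadir}.
Substituting the second reaction function into the first: q_{Nadir} = 91/3 − (1/3)(79/3 − (1/3)q_{Nadir}), which gives (8/9)q_{Nadir} = 194/9 ⇒ q_{Nadir} = 24.25.
Then q_{Kora} = 79/3 − (1/3)·24.25 = 18.25.
P_{Nadir} = 272 − 3·24.25 − 2·18.25 = 162.75.
Profit = (162.75 − 90)·24.25 = 1764.1875.

1764.1875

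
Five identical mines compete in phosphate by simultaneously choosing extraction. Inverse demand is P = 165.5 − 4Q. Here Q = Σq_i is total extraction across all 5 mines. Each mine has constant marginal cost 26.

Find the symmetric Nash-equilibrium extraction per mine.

A representative mine's profit is π_i = q_i(165.5 − 4Q) − 26q_i, with Q = q_i + Σ_{j≠i} q_j.
First-order condition: 139.5 − 8q_i − 4Σ_{j≠i} q_j = 0.
Imposing symmetry (q_j = q for all j) turns Σ_{j≠i} q_j into 4q, so 139.5 = 24q and q = 5.8125.

5.8125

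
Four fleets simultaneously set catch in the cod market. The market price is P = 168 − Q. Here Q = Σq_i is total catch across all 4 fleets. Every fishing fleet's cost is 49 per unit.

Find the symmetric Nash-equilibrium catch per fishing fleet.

A representative fishing fleet's profit is π_i = q_i(168 − Q) − 49q_i, with Q = q_i + Σ_{j≠i} q_j.
First-order condition: 119 − 2q_i − Σ_{j≠i} q_j = 0.
With identical fishing fleets, set every q_j = q: then 119 − 2q − 3q = 0, i.e. q = 119/5 = 23.8.

23.8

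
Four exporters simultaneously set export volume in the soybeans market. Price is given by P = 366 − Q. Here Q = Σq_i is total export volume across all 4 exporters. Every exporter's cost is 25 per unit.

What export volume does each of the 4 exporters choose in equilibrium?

68.2

A representative exporter's profit is π_i = q_i(366 − Q) − 25q_i, with Q = q_i + Σ_{j≠i} q_j.
First-order condition: 341 − 2q_i − Σ_{j≠i} q_j = 0.
With identical exporters, set every q_j = q: then 341 − 2q − 3q = 0, i.e. q = 341/5 = 68.2.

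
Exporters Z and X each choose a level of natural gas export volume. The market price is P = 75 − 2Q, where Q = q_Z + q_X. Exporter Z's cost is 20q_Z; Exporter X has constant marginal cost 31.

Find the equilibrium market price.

Exporter Z's profit: π = q_Z(75 − 2(q_Z + q_X)) − 20q_Z.
∂π/∂q_Z = 55 − 4q_Z − 2q_X = 0, so q_Z = 13.75 − 0.5q_X.
By the same steps for X: q_X = 11 − 0.5q_Z.
Plugging q_X into Z's best response: q_Z = 13.75 − 0.5(11 − 0.5q_Z) ⇒ 0.75q_Z = 8.25, so q_Z = 11.
Then q_X = 11 − 0.5·11 = 5.5.
Equilibrium price: P = 75 − 2·16.5 = 42.

42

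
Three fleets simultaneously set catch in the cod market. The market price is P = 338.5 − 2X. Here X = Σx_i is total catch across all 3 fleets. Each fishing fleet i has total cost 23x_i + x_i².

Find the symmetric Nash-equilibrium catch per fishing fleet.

31.55

A representative fishing fleet's profit is π_i = x_i(338.5 − 2X) − 23x_i − x_i², with X = x_i + Σ_{j≠i} x_j.
First-order condition: 315.5 − 6x_i − 2Σ_{j≠i} x_j = 0.
In a symmetric equilibrium every fishing fleet chooses the same x, so Σ_{j≠i} x_j = 2x. The condition becomes 315.5 − 10x = 0, giving x = 315.5/10 = 31.55.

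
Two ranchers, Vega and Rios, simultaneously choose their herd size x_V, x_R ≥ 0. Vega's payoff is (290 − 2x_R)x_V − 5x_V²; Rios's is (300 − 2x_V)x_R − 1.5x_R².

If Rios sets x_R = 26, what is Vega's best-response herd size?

Expanding Vega's payoff: 290x_V − 2x_Rx_V − 5x_V².
∂π/∂x_V = 290 − 2x_R − 10x_V = 0, so x_V = 29 − 0.2x_R.
At x_R = 26: x_V = 29 − 0.2·26 = 23.8.

23.8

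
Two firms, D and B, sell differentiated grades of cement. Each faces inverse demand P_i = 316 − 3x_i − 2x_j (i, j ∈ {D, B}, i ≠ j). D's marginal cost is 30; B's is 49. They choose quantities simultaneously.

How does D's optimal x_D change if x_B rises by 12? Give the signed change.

-4

Firm D's profit: π = x_D(316 − 3x_D − 2x_B) − 30x_D.
∂π/∂x_D = 286 − 6x_D − 2x_B = 0 ⇒ x_D = 143/3 − (1/3)x_B.
The reaction-function slope is −1/3, so a 12-unit rise in x_B moves x_D by −1/3 × 12 = −4. D's best response falls — the actions are strategic substitutes.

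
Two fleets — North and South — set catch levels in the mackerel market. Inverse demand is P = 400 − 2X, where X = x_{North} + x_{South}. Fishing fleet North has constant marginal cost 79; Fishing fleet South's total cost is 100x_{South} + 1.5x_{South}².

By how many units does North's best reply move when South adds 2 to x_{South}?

Fishing fleet North's profit: π = x_{North}(400 − 2(x_{North} + x_{South})) − 79x_{North}.
∂π/∂x_{North} = 321 − 4x_{North} − 2x_{South} = 0, so x_{North} = 80.25 − 0.5x_{South}.
The reaction-function slope is −0.5, so a 2-unit rise in x_{South} moves x_{North} by −0.5 × 2 = −1. North's best response falls — the actions are strategic substitutes.

-1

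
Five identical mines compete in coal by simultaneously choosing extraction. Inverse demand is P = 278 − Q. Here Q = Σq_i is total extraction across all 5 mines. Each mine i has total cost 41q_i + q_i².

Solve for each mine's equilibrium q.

A representative mine's profit is π_i = q_i(278 − Q) − 41q_i − q_i², with Q = q_i + Σ_{j≠i} q_j.
First-order condition: 237 − 4q_i − Σ_{j≠i} q_j = 0.
In a symmetric equilibrium every mine chooses the same q, so Σ_{j≠i} q_j = 4q. The condition becomes 237 − 8q = 0, giving q = 237/8 = 29.625.

29.625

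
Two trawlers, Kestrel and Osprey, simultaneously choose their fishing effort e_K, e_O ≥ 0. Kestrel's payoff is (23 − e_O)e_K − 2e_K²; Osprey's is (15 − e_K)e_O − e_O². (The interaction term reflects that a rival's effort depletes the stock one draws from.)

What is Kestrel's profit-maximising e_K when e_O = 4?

4.75

Expanding Kestrel's payoff: 23e_K − e_Oe_K − 2e_K².
∂π/∂e_K = 23 − e_O − 4e_K = 0, so e_K = 5.75 − 0.25e_O.
At e_O = 4: e_K = 5.75 − 0.25·4 = 4.75.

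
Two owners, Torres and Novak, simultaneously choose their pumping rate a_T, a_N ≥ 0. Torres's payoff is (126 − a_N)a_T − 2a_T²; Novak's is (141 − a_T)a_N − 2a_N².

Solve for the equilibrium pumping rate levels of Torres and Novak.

Expanding Torres's payoff: 126a_T − a_Na_T − 2a_T².
∂π/∂a_T = 126 − a_N − 4a_T = 0, so a_T = 31.5 − 0.25a_N.
Likewise for Novak: a_N = 35.25 − 0.25a_T.
Plugging a_N into Torres's best response: a_T = 31.5 − 0.25(35.25 − 0.25a_T) ⇒ 0.9375a_T = 22.6875, so a_T = 24.2.
Then a_N = 35.25 − 0.25·24.2 = 29.2.

24.2, 29.2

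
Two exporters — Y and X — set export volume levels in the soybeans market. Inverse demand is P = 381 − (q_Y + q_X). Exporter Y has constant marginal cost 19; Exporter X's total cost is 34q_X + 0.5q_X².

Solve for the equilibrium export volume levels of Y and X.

147.8, 66.4

Exporter Y's profit: π = q_Y(381 − (q_Y + q_X)) − 19q_Y.
∂π/∂q_Y = 362 − 2q_Y − q_X = 0, so q_Y = 181 − 0.5q_X.
For X: ∂π/∂q_X = 347 − 3q_X − q_Y = 0 ⇒ q_X = 347/3 − (1/3)q_Y.
Substituting the second reaction function into the first: q_Y = 181 − 0.5(347/3 − (1/3)q_Y), which gives (5/6)q_Y = 739/6 ⇒ q_Y = 147.8.
Then q_X = 347/3 − (1/3)·147.8 = 66.4.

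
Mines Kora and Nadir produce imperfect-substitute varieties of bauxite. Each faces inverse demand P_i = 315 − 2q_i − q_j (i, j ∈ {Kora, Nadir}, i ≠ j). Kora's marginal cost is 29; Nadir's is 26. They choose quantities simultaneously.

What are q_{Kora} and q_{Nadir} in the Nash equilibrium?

Mine Kora's profit: π = q_{Kora}(315 − 2q_{Kora} − q_{Nadir}) − 29q_{Kora}.
∂π/∂q_{Kora} = 286 − 4q_{Kora} − q_{Nadir} = 0 ⇒ q_{Kora} = 71.5 − 0.25q_{Nadir}.
Similarly q_{Nadir} = 72.25 − 0.25q_{Kora}.
Plugging q_{Nadir} into Kora's best response: q_{Kora} = 71.5 − 0.25(72.25 − 0.25q_{Kora}) ⇒ 0.9375q_{Kora} = 53.4375, so q_{Kora} = 57.
Then q_{Nadir} = 72.25 − 0.25·57 = 58.

57, 58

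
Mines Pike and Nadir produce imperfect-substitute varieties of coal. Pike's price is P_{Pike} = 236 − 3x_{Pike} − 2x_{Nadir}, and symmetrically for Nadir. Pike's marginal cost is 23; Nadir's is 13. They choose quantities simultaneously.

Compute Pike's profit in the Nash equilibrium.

Mine Pike's profit: π = x_{Pike}(236 − 3x_{Pike} − 2x_{Nadir}) − 23x_{Pike}.
∂π/∂x_{Pike} = 213 − 6x_{Pike} − 2x_{Nadir} = 0 ⇒ x_{Pike} = 35.5 − (1/3)x_{Nadir}.
Similarly x_{Nadir} = 223/6 − (1/3)x_{Pike}.
Substituting the second reaction function into the first: x_{Pike} = 35.5 − (1/3)(223/6 − (1/3)x_{Pike}), which gives (8/9)x_{Pike} = 208/9 ⇒ x_{Pike} = 26.
Then x_{Nadir} = 223/6 − (1/3)·26 = 28.5.
P_{Pike} = 236 − 3·26 − 2·28.5 = 101.
Profit = (101 − 23)·26 = 2028.

2028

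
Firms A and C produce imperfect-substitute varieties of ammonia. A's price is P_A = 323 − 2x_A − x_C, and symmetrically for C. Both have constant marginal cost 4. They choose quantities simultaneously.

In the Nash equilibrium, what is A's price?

Firm A's profit: π = x_A(323 − 2x_A − x_C) − 4x_A.
∂π/∂x_A = 319 − 4x_A − x_C = 0 ⇒ x_A = 79.75 − 0.25x_C.
The game is symmetric, so in equilibrium x_C = x_A: the reaction function gives 1.25x_A = 79.75, hence x_A = 63.8.
P_A = 323 − 2·63.8 − 63.8 = 131.6.

131.6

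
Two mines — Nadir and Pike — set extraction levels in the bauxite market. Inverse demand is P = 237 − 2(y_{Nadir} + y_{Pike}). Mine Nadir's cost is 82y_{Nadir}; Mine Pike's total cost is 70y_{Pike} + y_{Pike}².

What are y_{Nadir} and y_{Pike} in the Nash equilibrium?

Mine Nadir's profit: π = y_{Nadir}(237 − 2(y_{Nadir} + y_{Pike})) − 82y_{Nadir}.
∂π/∂y_{Nadir} = 155 − 4y_{Nadir} − 2y_{Pike} = 0, so y_{Nadir} = 38.75 − 0.5y_{Pike}.
For Pike: ∂π/∂y_{Pike} = 167 − 6y_{Pike} − 2y_{Nadir} = 0 ⇒ y_{Pike} = 167/6 − (1/3)y_{Nadir}.
Solving the two reaction functions simultaneously: (1 − (−0.5)(−1/3))y_{Nadir} = 38.75 − 0.5·(167/6), so (5/6)y_{Nadir} = 149/6 and y_{Nadir} = 29.8.
Then y_{Pike} = 167/6 − (1/3)·29.8 = 17.9.

29.8, 17.9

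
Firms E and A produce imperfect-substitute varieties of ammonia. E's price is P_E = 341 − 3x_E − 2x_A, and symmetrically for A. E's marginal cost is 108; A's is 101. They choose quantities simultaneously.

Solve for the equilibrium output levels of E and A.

Firm E's profit: π = x_E(341 − 3x_E − 2x_A) − 108x_E.
∂π/∂x_E = 233 − 6x_E − 2x_A = 0 ⇒ x_E = 233/6 − (1/3)x_A.
Similarly x_A = 40 − (1/3)x_E.
Solving the two reaction functions simultaneously: (1 − (−1/3)(−1/3))x_E = 233/6 − (1/3)·40, so (8/9)x_E = 25.5 and x_E = 28.6875.
Then x_A = 40 − (1/3)·28.6875 = 30.4375.

28.6875, 30.4375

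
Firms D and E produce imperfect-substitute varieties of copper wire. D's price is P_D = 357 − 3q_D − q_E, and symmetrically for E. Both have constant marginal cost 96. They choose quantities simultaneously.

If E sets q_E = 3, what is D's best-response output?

43

Firm D's profit: π = q_D(357 − 3q_D − q_E) − 96q_D.
∂π/∂q_D = 261 − 6q_D − q_E = 0 ⇒ q_D = 43.5 − (1/6)q_E.
At q_E = 3: q_D = 43.5 − (1/6)·3 = 43.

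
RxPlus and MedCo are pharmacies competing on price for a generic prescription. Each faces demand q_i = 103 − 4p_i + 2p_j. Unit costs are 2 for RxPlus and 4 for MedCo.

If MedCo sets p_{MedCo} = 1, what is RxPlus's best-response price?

14.125

RxPlus's profit: π = (p_{RxPlus} − 2)(103 − 4p_{RxPlus} + 2p_{MedCo}).
∂π/∂p_{RxPlus} = 111 − 8p_{RxPlus} + 2p_{MedCo} = 0 ⇒ p_{RxPlus} = 13.875 + 0.25p_{MedCo}.
At p_{MedCo} = 1: p_{RxPlus} = 13.875 + 0.25·1 = 14.125.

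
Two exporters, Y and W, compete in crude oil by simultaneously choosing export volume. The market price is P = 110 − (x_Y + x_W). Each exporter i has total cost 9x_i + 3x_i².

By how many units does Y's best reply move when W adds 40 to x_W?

Exporter Y's profit: π = x_Y(110 − (x_Y + x_W)) − 9x_Y − 3x_Y².
∂π/∂x_Y = 101 − 8x_Y − x_W = 0, so x_Y = 12.625 − 0.125x_W.
The reaction-function slope is −0.125, so a 40-unit rise in x_W moves x_Y by −0.125 × 40 = −5. Y's best response falls — the actions are strategic substitutes.

-5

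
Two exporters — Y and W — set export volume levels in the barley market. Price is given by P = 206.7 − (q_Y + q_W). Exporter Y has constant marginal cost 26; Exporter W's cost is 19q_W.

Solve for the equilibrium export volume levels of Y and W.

57.9, 64.9

Exporter Y's profit: π = q_Y(206.7 − (q_Y + q_W)) − 26q_Y.
∂π/∂q_Y = 180.7 − 2q_Y − q_W = 0, so q_Y = 90.35 − 0.5q_W.
By the same steps for W: q_W = 93.85 − 0.5q_Y.
Plugging q_W into Y's best response: q_Y = 90.35 − 0.5(93.85 − 0.5q_Y) ⇒ 0.75q_Y = 43.425, so q_Y = 57.9.
Then q_W = 93.85 − 0.5·57.9 = 64.9.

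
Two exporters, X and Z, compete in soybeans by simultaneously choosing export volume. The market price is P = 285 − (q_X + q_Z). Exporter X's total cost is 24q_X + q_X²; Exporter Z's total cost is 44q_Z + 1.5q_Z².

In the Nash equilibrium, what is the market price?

Exporter X's profit: π = q_X(285 − (q_X + q_Z)) − 24q_X − q_X².
∂π/∂q_X = 261 − 4q_X − q_Z = 0, so q_X = 65.25 − 0.25q_Z.
For Z: ∂π/∂q_Z = 241 − 5q_Z − q_X = 0 ⇒ q_Z = 48.2 − 0.2q_X.
Plugging q_Z into X's best response: q_X = 65.25 − 0.25(48.2 − 0.2q_X) ⇒ 0.95q_X = 53.2, so q_X = 56.
Then q_Z = 48.2 − 0.2·56 = 37.
Equilibrium price: P = 285 − 93 = 192.

192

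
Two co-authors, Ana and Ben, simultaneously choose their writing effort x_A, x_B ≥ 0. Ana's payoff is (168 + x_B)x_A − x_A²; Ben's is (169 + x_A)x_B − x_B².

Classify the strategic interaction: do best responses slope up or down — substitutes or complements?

Expanding Ana's payoff: 168x_A + x_Bx_A − x_A².
∂π/∂x_A = 168 + x_B − 2x_A = 0, so x_A = 84 + 0.5x_B.
The best-response slope dx_A/dx_B = 0.5 > 0: the reaction function is upward-sloping, so the choices are strategic complements.

strategic complements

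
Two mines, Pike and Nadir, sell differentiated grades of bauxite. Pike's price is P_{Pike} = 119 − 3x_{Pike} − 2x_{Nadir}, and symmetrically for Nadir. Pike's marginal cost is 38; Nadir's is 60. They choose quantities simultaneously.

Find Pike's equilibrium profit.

396.75

Mine Pike's profit: π = x_{Pike}(119 − 3x_{Pike} − 2x_{Nadir}) − 38x_{Pike}.
∂π/∂x_{Pike} = 81 − 6x_{Pike} − 2x_{Nadir} = 0 ⇒ x_{Pike} = 13.5 − (1/3)x_{Nadir}.
Similarly x_{Nadir} = 59/6 − (1/3)x_{Pike}.
Substituting the second reaction function into the first: x_{Pike} = 13.5 − (1/3)(59/6 − (1/3)x_{Pike}), which gives (8/9)x_{Pike} = 92/9 ⇒ x_{Pike} = 11.5.
Then x_{Nadir} = 59/6 − (1/3)·11.5 = 6.
P_{Pike} = 119 − 3·11.5 − 2·6 = 72.5.
Profit = (72.5 − 38)·11.5 = 396.75.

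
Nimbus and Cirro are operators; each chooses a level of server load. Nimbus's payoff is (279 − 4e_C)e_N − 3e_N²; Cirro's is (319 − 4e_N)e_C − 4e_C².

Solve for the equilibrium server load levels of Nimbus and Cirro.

Expanding Nimbus's payoff: 279e_N − 4e_Ce_N − 3e_N².
∂π/∂e_N = 279 − 4e_C − 6e_N = 0, so e_N = 46.5 − (2/3)e_C.
Likewise for Cirro: e_C = 39.875 − 0.5e_N.
Substituting the second reaction function into the first: e_N = 46.5 − (2/3)(39.875 − 0.5e_N), which gives (2/3)e_N = 239/12 ⇒ e_N = 29.875.
Then e_C = 39.875 − 0.5·29.875 = 24.9375.

29.875, 24.9375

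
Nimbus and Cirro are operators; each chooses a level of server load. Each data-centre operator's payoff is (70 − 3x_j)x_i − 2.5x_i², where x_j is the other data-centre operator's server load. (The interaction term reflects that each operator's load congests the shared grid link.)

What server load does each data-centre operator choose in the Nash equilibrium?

Nimbus's payoff is (70 − 3x_C)x_N − 2.5x_N².
∂π/∂x_N = 70 − 3x_C − 5x_N = 0, so x_N = 14 − 0.6x_C.
The game is symmetric, so in equilibrium x_C = x_N: the reaction function gives 1.6x_N = 14, hence x_N = 8.75.

8.75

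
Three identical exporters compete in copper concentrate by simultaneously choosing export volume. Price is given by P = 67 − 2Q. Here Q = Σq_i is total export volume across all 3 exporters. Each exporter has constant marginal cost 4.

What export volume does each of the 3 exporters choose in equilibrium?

A representative exporter's profit is π_i = q_i(67 − 2Q) − 4q_i, with Q = q_i + Σ_{j≠i} q_j.
First-order condition: 63 − 4q_i − 2Σ_{j≠i} q_j = 0.
Imposing symmetry (q_j = q for all j) turns Σ_{j≠i} q_j into 2q, so 63 = 8q and q = 7.875.

7.875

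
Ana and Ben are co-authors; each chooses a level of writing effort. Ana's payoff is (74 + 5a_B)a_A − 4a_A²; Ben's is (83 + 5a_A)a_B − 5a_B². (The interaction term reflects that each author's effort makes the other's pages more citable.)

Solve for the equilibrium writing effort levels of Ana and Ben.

21, 18.8

Expanding Ana's payoff: 74a_A + 5a_Ba_A − 4a_A².
∂π/∂a_A = 74 + 5a_B − 8a_A = 0, so a_A = 9.25 + 0.625a_B.
Likewise for Ben: a_B = 8.3 + 0.5a_A.
Solving the two reaction functions simultaneously: (1 − (0.625)(0.5))a_A = 9.25 + 0.625·8.3, so 0.6875a_A = 14.4375 and a_A = 21.
Then a_B = 8.3 + 0.5·21 = 18.8.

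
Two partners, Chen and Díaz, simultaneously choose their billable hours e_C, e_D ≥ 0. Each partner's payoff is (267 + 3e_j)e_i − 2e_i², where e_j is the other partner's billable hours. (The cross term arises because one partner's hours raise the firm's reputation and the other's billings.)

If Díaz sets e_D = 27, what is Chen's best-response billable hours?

Chen's payoff is (267 + 3e_D)e_C − 2e_C².
∂π/∂e_C = 267 + 3e_D − 4e_C = 0, so e_C = 66.75 + 0.75e_D.
At e_D = 27: e_C = 66.75 + 0.75·27 = 87.

87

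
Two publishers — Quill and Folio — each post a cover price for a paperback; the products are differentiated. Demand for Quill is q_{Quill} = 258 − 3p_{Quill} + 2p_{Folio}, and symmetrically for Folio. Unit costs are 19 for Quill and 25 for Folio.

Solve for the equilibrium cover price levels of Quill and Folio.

79.875, 82.125

Quill's profit: π = (p_{Quill} − 19)(258 − 3p_{Quill} + 2p_{Folio}).
∂π/∂p_{Quill} = 315 − 6p_{Quill} + 2p_{Folio} = 0 ⇒ p_{Quill} = 52.5 + (1/3)p_{Folio}.
Similarly p_{Folio} = 55.5 + (1/3)p_{Quill}.
Substituting the second reaction function into the first: p_{Quill} = 52.5 + (1/3)(55.5 + (1/3)p_{Quill}), which gives (8/9)p_{Quill} = 71 ⇒ p_{Quill} = 79.875.
Then p_{Folio} = 55.5 + (1/3)·79.875 = 82.125.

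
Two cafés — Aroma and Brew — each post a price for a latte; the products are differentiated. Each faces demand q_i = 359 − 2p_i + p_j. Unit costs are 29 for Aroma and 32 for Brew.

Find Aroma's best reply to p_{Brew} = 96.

Aroma's profit: π = (p_{Aroma} − 29)(359 − 2p_{Aroma} + p_{Brew}).
∂π/∂p_{Aroma} = 417 − 4p_{Aroma} + p_{Brew} = 0 ⇒ p_{Aroma} = 104.25 + 0.25p_{Brew}.
At p_{Brew} = 96: p_{Aroma} = 104.25 + 0.25·96 = 128.25.

128.25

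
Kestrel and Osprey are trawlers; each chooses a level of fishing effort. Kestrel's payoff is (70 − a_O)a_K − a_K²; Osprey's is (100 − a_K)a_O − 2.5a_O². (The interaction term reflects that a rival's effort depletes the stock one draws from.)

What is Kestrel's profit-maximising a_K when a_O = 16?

Expanding Kestrel's payoff: 70a_K − a_Oa_K − a_K².
∂π/∂a_K = 70 − a_O − 2a_K = 0, so a_K = 35 − 0.5a_O.
At a_O = 16: a_K = 35 − 0.5·16 = 27.

27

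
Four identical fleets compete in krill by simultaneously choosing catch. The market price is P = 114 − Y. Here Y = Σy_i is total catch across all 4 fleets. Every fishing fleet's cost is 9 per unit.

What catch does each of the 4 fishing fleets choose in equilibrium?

A representative fishing fleet's profit is π_i = y_i(114 − Y) − 9y_i, with Y = y_i + Σ_{j≠i} y_j.
First-order condition: 105 − 2y_i − Σ_{j≠i} y_j = 0.
With identical fishing fleets, set every y_j = y: then 105 − 2y − 3y = 0, i.e. y = 105/5 = 21.

21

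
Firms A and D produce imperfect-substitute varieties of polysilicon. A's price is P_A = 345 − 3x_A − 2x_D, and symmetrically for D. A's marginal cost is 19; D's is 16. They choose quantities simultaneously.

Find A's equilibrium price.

Firm A's profit: π = x_A(345 − 3x_A − 2x_D) − 19x_A.
∂π/∂x_A = 326 − 6x_A − 2x_D = 0 ⇒ x_A = 163/3 − (1/3)x_D.
Similarly x_D = 329/6 − (1/3)x_A.
Plugging x_D into A's best response: x_A = 163/3 − (1/3)(329/6 − (1/3)x_A) ⇒ (8/9)x_A = 649/18, so x_A = 40.5625.
Then x_D = 329/6 − (1/3)·40.5625 = 41.3125.
P_A = 345 − 3·40.5625 − 2·41.3125 = 140.6875.

140.6875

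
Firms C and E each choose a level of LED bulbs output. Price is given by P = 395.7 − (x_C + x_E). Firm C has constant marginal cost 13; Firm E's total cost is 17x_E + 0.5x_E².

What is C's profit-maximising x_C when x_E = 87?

147.85

Firm C's profit: π = x_C(395.7 − (x_C + x_E)) − 13x_C.
∂π/∂x_C = 382.7 − 2x_C − x_E = 0, so x_C = 191.35 − 0.5x_E.
At x_E = 87: x_C = 191.35 − 0.5·87 = 147.85.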